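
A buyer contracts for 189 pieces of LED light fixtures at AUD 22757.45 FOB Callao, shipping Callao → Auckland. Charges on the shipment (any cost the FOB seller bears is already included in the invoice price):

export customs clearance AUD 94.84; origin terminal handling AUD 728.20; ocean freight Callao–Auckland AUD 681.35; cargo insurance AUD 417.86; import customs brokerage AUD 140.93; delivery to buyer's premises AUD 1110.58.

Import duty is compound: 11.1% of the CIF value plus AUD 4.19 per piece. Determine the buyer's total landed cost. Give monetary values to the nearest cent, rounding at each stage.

FOB: the seller bears costs until goods are on board at the origin port; the buyer bears freight, insurance and all costs thereafter.
Already in the invoice (seller's account under FOB): export clearance, origin terminal — exclude.
CIF value = FOB price + freight + insurance = 22757.45 + 681.35 + 417.86 = 23856.66
Ad valorem component: 23856.66 × 11.1% = 2648.09
Specific component: 189 × 4.19 = 791.91
Import duty = 2648.09 + 791.91 = 3440.00
Buyer bears: freight 681.35 + insurance 417.86 + brokerage 140.93 + delivery 1110.58 + duty 3440.00 = 5790.72
Landed cost = invoice 22757.45 + 5790.72 = 28548.17

Total landed cost: AUD 28548.17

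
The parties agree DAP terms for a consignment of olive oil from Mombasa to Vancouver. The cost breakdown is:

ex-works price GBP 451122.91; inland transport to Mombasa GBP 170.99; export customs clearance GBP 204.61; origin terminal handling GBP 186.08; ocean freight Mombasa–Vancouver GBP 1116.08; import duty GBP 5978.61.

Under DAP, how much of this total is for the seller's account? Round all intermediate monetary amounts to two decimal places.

Seller's account: GBP 452800.67

DAP: the seller bears all costs to the named destination except import duty and clearance.
Seller's account: goods 451122.91 + inland to port 170.99 + export clearance 204.61 + origin terminal 186.08 + freight 1116.08 = 452800.67
Buyer's account: duty 5978.61 = 5978.61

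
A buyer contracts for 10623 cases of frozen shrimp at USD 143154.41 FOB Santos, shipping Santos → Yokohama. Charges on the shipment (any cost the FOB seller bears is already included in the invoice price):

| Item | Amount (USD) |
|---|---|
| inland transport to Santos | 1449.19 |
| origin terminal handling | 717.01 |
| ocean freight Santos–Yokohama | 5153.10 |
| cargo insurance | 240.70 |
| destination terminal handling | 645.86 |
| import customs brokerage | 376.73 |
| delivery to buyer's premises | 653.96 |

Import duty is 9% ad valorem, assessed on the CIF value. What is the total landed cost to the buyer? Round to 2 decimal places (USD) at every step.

Total landed cost: USD 163594.10

FOB: the seller bears costs until goods are on board at the origin port; the buyer bears freight, insurance and all costs thereafter.
Already in the invoice (seller's account under FOB): inland to port, origin terminal — exclude.
CIF value = FOB price + freight + insurance = 143154.41 + 5153.10 + 240.70 = 148548.21
Import duty = 148548.21 × 9% = 13369.34
Buyer bears: freight 5153.10 + insurance 240.70 + destination terminal 645.86 + brokerage 376.73 + delivery 653.96 + duty 13369.34 = 20439.69
Landed cost = invoice 143154.41 + 20439.69 = 163594.10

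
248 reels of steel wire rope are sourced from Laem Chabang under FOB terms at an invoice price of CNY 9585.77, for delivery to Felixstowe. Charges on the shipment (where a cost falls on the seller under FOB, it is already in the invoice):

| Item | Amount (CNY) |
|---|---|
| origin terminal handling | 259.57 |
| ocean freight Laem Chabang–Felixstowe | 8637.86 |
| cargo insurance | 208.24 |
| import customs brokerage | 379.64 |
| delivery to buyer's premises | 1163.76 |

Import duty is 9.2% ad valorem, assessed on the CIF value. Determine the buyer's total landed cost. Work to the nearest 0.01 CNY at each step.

FOB: the seller bears costs until goods are on board at the origin port; the buyer bears freight, insurance and all costs thereafter.
Already in the invoice (seller's account under FOB): origin terminal — exclude.
CIF value = FOB price + freight + insurance = 9585.77 + 8637.86 + 208.24 = 18431.87
Import duty = 18431.87 × 9.2% = 1695.73
Buyer bears: freight 8637.86 + insurance 208.24 + brokerage 379.64 + delivery 1163.76 + duty 1695.73 = 12085.23
Landed cost = invoice 9585.77 + 12085.23 = 21671.00

Total landed cost: CNY 21671.00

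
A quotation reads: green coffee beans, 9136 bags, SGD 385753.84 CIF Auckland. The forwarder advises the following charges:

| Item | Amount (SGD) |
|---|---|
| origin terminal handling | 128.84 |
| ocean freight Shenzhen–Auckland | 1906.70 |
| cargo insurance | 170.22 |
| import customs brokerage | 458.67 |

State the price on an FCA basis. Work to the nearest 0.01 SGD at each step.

Not relevant to the conversion: brokerage — on the buyer under both terms; not part of either seller's price.
From CIF to FCA, the seller no longer bears: origin terminal, freight, insurance.
FCA price = 385753.84 − 128.84 − 1906.70 − 170.22 = 383548.08

FCA price: SGD 383548.08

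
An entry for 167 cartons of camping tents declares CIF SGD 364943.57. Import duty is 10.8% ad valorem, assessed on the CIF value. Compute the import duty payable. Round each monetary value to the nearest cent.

Import duty: SGD 39413.91

Import duty = 364943.57 × 10.8% = 39413.91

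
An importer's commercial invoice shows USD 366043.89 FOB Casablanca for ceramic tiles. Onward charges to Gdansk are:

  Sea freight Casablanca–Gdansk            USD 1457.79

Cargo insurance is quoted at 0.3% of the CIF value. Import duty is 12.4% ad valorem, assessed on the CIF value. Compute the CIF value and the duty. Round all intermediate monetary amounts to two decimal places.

Let C be the CIF value. C = FOB price + freight + 0.3% × C
C − 0.3% × C = 366043.89 + 1457.79
0.997 × C = 367501.68
C = 367501.68 / 0.997 = 368607.50
Insurance premium = 0.3% × 368607.50 = 1105.82
Import duty = 368607.50 × 12.4% = 45707.33

CIF value: USD 368607.50; import duty: USD 45707.33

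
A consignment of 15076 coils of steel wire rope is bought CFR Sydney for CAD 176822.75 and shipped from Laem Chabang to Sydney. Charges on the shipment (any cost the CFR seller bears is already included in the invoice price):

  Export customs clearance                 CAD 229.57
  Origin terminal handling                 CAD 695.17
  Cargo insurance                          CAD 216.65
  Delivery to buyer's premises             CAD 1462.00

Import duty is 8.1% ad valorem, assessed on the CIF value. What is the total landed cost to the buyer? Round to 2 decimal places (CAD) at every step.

Total landed cost: CAD 192841.59

CFR: the seller pays costs through ocean freight to the destination port, but not insurance.
Already in the invoice (seller's account under CFR): export clearance, origin terminal — exclude.
CIF value = CFR price + insurance = 176822.75 + 216.65 = 177039.40
Import duty = 177039.40 × 8.1% = 14340.19
Buyer bears: insurance 216.65 + delivery 1462.00 + duty 14340.19 = 16018.84
Landed cost = invoice 176822.75 + 16018.84 = 192841.59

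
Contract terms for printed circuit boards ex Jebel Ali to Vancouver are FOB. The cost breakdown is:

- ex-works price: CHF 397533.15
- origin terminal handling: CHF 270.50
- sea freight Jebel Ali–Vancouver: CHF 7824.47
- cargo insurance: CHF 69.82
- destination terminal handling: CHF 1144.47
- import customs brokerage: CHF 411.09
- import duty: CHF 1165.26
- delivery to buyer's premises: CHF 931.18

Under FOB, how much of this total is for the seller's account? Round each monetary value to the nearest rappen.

Seller's account: CHF 397803.65

FOB: the seller bears costs until goods are on board at the origin port; the buyer bears freight, insurance and all costs thereafter.
Seller's account: goods 397533.15 + origin terminal 270.50 = 397803.65
Buyer's account: freight 7824.47 + insurance 69.82 + destination terminal 1144.47 + brokerage 411.09 + duty 1165.26 + delivery 931.18 = 11546.29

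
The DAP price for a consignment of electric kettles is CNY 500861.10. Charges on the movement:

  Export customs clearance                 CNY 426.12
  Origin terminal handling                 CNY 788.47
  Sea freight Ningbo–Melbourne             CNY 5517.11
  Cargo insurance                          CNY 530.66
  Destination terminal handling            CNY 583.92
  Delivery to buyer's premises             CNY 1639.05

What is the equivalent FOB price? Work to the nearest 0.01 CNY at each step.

Not relevant to the conversion: export clearance, origin terminal — on the seller under both DAP and FOB; already in the DAP price and stays in the FOB price.
From DAP to FOB, the seller no longer bears: freight, insurance, destination terminal, delivery.
FOB price = 500861.10 − 5517.11 − 530.66 − 583.92 − 1639.05 = 492590.36

FOB price: CNY 492590.36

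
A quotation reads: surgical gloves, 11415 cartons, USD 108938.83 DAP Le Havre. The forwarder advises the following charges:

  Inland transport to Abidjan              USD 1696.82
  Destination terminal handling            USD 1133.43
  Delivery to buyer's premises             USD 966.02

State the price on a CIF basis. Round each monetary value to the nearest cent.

CIF price: USD 106839.38

Not relevant to the conversion: inland to port — on the seller under both DAP and CIF; already in the DAP price and stays in the CIF price.
From DAP to CIF, the seller no longer bears: destination terminal, delivery.
CIF price = 108938.83 − 1133.43 − 966.02 = 106839.38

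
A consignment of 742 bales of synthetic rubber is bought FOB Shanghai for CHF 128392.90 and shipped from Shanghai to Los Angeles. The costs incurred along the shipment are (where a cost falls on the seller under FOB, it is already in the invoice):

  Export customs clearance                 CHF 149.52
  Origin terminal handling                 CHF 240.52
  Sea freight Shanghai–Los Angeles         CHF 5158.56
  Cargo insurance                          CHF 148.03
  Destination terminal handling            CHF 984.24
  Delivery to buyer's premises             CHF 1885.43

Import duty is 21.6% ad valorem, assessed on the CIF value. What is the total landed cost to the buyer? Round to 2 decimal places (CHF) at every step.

Total landed cost: CHF 165448.25

FOB: the seller bears costs until goods are on board at the origin port; the buyer bears freight, insurance and all costs thereafter.
Already in the invoice (seller's account under FOB): export clearance, origin terminal — exclude.
CIF value = FOB price + freight + insurance = 128392.90 + 5158.56 + 148.03 = 133699.49
Import duty = 133699.49 × 21.6% = 28879.09
Buyer bears: freight 5158.56 + insurance 148.03 + destination terminal 984.24 + delivery 1885.43 + duty 28879.09 = 37055.35
Landed cost = invoice 128392.90 + 37055.35 = 165448.25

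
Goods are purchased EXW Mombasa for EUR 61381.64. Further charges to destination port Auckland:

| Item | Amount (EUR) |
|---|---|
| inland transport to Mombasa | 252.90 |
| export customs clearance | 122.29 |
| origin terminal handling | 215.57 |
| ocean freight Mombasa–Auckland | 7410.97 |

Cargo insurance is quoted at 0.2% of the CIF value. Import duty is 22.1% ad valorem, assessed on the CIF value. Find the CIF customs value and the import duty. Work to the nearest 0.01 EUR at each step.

CIF value: EUR 69522.41; import duty: EUR 15364.45

Let C be the CIF value. C = EXW price + pre-shipment costs + freight + 0.2% × C
C − 0.2% × C = 61381.64 + 252.90 + 122.29 + 215.57 + 7410.97
0.998 × C = 69383.37
C = 69383.37 / 0.998 = 69522.41
Insurance premium = 0.2% × 69522.41 = 139.04
Import duty = 69522.41 × 22.1% = 15364.45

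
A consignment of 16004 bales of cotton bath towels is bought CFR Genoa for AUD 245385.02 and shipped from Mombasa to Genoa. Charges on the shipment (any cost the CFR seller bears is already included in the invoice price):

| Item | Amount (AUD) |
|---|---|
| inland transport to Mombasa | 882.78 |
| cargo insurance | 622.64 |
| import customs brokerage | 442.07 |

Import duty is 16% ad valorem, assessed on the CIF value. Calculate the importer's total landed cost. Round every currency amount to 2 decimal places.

Total landed cost: AUD 285810.96

CFR: the seller pays costs through ocean freight to the destination port, but not insurance.
Already in the invoice (seller's account under CFR): inland to port — exclude.
CIF value = CFR price + insurance = 245385.02 + 622.64 = 246007.66
Import duty = 246007.66 × 16% = 39361.23
Buyer bears: insurance 622.64 + brokerage 442.07 + duty 39361.23 = 40425.94
Landed cost = invoice 245385.02 + 40425.94 = 285810.96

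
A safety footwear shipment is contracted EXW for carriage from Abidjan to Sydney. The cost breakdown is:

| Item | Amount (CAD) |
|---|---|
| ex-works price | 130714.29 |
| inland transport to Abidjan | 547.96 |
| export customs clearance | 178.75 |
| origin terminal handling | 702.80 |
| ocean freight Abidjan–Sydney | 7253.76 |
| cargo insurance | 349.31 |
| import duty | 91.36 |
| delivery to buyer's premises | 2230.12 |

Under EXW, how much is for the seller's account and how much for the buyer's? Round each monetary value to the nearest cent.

Seller: CAD 130714.29; buyer: CAD 11354.06

EXW: the seller makes goods available at their premises; the buyer bears all onward costs.
Seller's account: goods 130714.29 = 130714.29
Buyer's account: inland to port 547.96 + export clearance 178.75 + origin terminal 702.80 + freight 7253.76 + insurance 349.31 + duty 91.36 + delivery 2230.12 = 11354.06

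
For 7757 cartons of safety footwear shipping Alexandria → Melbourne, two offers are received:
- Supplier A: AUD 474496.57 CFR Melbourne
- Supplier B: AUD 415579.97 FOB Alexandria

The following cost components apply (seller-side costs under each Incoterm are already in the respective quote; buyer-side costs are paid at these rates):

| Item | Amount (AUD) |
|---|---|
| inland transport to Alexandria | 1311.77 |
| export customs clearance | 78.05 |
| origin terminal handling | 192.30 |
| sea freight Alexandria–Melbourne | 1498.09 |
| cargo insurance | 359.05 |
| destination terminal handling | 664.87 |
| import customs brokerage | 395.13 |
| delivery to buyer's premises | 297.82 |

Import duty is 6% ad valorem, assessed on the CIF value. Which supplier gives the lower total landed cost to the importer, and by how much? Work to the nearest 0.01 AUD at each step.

Supplier A (CFR):
CIF value = CFR price + insurance = 474496.57 + 359.05 = 474855.62
Import duty = 474855.62 × 6% = 28491.34
Buyer bears (A): 359.05 + 664.87 + 395.13 + 297.82 = 1716.87
Landed cost (A) = invoice 474496.57 + 1716.87 + duty 28491.34 = 504704.78
Supplier B (FOB):
CIF value = FOB price + freight + insurance = 415579.97 + 1498.09 + 359.05 = 417437.11
Import duty = 417437.11 × 6% = 25046.23
Buyer bears (B): 1498.09 + 359.05 + 664.87 + 395.13 + 297.82 = 3214.96
Landed cost (B) = invoice 415579.97 + 3214.96 + duty 25046.23 = 443841.16
Difference = |504704.78 − 443841.16| = 60863.62

Supplier B is cheaper by AUD 60863.62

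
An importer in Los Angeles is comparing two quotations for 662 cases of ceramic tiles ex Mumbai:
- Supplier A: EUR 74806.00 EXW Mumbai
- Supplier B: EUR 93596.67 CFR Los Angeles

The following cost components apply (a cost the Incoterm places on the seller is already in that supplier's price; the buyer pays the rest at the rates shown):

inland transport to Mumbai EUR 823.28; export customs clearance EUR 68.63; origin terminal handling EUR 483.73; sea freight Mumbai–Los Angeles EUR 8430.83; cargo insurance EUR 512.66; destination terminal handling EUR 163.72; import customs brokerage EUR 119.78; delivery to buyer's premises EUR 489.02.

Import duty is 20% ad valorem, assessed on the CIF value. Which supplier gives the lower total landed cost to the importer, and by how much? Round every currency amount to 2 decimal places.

Supplier A (EXW):
CIF value = EXW price + inland to port + export clearance + origin terminal + freight + insurance = 74806.00 + 823.28 + 68.63 + 483.73 + 8430.83 + 512.66 = 85125.13
Import duty = 85125.13 × 20% = 17025.03
Buyer bears (A): 823.28 + 68.63 + 483.73 + 8430.83 + 512.66 + 163.72 + 119.78 + 489.02 = 11091.65
Landed cost (A) = invoice 74806.00 + 11091.65 + duty 17025.03 = 102922.68
Supplier B (CFR):
CIF value = CFR price + insurance = 93596.67 + 512.66 = 94109.33
Import duty = 94109.33 × 20% = 18821.87
Buyer bears (B): 512.66 + 163.72 + 119.78 + 489.02 = 1285.18
Landed cost (B) = invoice 93596.67 + 1285.18 + duty 18821.87 = 113703.72
Difference = |102922.68 − 113703.72| = 10781.04

Supplier A is cheaper by EUR 10781.04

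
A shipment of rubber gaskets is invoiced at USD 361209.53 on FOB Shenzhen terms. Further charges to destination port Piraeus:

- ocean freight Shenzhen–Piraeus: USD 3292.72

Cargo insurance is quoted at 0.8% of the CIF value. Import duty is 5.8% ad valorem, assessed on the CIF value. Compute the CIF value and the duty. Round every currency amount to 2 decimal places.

Let C be the CIF value. C = FOB price + freight + 0.8% × C
C − 0.8% × C = 361209.53 + 3292.72
0.992 × C = 364502.25
C = 364502.25 / 0.992 = 367441.78
Insurance premium = 0.8% × 367441.78 = 2939.53
Import duty = 367441.78 × 5.8% = 21311.62

CIF value: USD 367441.78; import duty: USD 21311.62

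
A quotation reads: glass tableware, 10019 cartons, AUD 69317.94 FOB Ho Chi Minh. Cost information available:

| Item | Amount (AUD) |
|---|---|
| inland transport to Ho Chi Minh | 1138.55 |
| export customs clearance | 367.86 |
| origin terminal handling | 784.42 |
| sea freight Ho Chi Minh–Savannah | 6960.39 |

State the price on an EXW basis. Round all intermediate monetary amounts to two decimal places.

EXW price: AUD 67027.11

Not relevant to the conversion: freight — on the buyer under both terms; not part of either seller's price.
From FOB to EXW, the seller no longer bears: inland to port, export clearance, origin terminal.
EXW price = 69317.94 − 1138.55 − 367.86 − 784.42 = 67027.11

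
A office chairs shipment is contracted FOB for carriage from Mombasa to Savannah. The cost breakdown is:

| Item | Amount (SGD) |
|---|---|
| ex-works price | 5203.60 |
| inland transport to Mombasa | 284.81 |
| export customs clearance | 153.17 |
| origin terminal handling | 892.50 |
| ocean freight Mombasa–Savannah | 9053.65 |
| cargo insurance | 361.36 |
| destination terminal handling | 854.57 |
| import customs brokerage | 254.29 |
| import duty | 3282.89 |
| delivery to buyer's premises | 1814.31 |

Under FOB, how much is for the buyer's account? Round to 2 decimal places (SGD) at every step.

Buyer's account: SGD 15621.07

FOB: the seller bears costs until goods are on board at the origin port; the buyer bears freight, insurance and all costs thereafter.
Seller's account: goods 5203.60 + inland to port 284.81 + export clearance 153.17 + origin terminal 892.50 = 6534.08
Buyer's account: freight 9053.65 + insurance 361.36 + destination terminal 854.57 + brokerage 254.29 + duty 3282.89 + delivery 1814.31 = 15621.07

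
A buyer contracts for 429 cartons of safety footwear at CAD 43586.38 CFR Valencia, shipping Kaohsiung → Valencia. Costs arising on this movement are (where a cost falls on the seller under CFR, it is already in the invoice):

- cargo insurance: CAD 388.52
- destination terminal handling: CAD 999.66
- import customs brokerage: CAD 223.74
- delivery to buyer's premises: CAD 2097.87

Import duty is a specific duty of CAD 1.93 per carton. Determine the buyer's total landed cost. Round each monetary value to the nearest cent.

CFR: the seller pays costs through ocean freight to the destination port, but not insurance.
CIF value = CFR price + insurance = 43586.38 + 388.52 = 43974.90
Import duty = 429 × 1.93 = 827.97
Buyer bears: insurance 388.52 + destination terminal 999.66 + brokerage 223.74 + delivery 2097.87 + duty 827.97 = 4537.76
Landed cost = invoice 43586.38 + 4537.76 = 48124.14

Total landed cost: CAD 48124.14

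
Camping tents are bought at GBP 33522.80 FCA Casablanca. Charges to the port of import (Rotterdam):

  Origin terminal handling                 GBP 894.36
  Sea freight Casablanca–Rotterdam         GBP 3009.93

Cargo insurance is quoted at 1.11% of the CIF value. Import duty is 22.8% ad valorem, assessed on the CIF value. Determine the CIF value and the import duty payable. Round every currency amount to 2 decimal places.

Let C be the CIF value. C = FCA price + pre-shipment costs + freight + 1.11% × C
C − 1.11% × C = 33522.80 + 894.36 + 3009.93
0.9889 × C = 37427.09
C = 37427.09 / 0.9889 = 37847.19
Insurance premium = 1.11% × 37847.19 = 420.10
Import duty = 37847.19 × 22.8% = 8629.16

CIF value: GBP 37847.19; import duty: GBP 8629.16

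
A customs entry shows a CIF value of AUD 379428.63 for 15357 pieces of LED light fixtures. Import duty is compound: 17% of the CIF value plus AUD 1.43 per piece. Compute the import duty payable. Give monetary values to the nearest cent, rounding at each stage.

Import duty: AUD 86463.38

Ad valorem component: 379428.63 × 17% = 64502.87
Specific component: 15357 × 1.43 = 21960.51
Import duty = 64502.87 + 21960.51 = 86463.38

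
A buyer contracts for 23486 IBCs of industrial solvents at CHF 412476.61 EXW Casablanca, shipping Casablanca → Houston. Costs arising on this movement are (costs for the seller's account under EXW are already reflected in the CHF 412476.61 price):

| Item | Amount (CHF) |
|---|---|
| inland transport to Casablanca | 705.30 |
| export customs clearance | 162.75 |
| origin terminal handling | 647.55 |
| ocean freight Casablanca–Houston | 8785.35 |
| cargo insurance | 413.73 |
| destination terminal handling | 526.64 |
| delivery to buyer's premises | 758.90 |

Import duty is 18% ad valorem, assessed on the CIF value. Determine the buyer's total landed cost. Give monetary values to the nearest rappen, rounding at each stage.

EXW: the seller makes goods available at their premises; the buyer bears all onward costs.
CIF value = EXW price + inland to port + export clearance + origin terminal + freight + insurance = 412476.61 + 705.30 + 162.75 + 647.55 + 8785.35 + 413.73 = 423191.29
Import duty = 423191.29 × 18% = 76174.43
Buyer bears: inland to port 705.30 + export clearance 162.75 + origin terminal 647.55 + freight 8785.35 + insurance 413.73 + destination terminal 526.64 + delivery 758.90 + duty 76174.43 = 88174.65
Landed cost = invoice 412476.61 + 88174.65 = 500651.26

Total landed cost: CHF 500651.26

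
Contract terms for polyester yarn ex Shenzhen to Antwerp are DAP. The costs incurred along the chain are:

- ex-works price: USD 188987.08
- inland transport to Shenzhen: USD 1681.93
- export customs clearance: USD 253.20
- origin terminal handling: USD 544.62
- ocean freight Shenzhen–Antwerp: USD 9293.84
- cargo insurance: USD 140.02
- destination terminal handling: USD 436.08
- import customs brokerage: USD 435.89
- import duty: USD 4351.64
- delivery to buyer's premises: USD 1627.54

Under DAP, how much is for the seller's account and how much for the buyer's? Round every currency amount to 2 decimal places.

DAP: the seller bears all costs to the named destination except import duty and clearance.
Seller's account: goods 188987.08 + inland to port 1681.93 + export clearance 253.20 + origin terminal 544.62 + freight 9293.84 + insurance 140.02 + destination terminal 436.08 + delivery 1627.54 = 202964.31
Buyer's account: brokerage 435.89 + duty 4351.64 = 4787.53

Seller: USD 202964.31; buyer: USD 4787.53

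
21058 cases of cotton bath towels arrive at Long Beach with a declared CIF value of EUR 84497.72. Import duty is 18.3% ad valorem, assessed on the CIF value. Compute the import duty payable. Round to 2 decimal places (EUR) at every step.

Import duty: EUR 15463.08

Import duty = 84497.72 × 18.3% = 15463.08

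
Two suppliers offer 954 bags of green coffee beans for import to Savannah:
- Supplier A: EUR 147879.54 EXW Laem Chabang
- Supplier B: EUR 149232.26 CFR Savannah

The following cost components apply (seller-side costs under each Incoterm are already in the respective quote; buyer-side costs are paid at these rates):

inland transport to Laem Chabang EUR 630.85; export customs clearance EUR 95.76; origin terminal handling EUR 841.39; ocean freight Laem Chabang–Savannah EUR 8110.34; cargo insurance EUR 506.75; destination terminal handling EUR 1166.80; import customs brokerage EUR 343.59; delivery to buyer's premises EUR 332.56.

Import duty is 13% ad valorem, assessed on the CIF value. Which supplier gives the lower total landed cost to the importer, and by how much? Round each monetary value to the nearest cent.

Supplier A (EXW):
CIF value = EXW price + inland to port + export clearance + origin terminal + freight + insurance = 147879.54 + 630.85 + 95.76 + 841.39 + 8110.34 + 506.75 = 158064.63
Import duty = 158064.63 × 13% = 20548.40
Buyer bears (A): 630.85 + 95.76 + 841.39 + 8110.34 + 506.75 + 1166.80 + 343.59 + 332.56 = 12028.04
Landed cost (A) = invoice 147879.54 + 12028.04 + duty 20548.40 = 180455.98
Supplier B (CFR):
CIF value = CFR price + insurance = 149232.26 + 506.75 = 149739.01
Import duty = 149739.01 × 13% = 19466.07
Buyer bears (B): 506.75 + 1166.80 + 343.59 + 332.56 = 2349.70
Landed cost (B) = invoice 149232.26 + 2349.70 + duty 19466.07 = 171048.03
Difference = |180455.98 − 171048.03| = 9407.95

Supplier B is cheaper by EUR 9407.95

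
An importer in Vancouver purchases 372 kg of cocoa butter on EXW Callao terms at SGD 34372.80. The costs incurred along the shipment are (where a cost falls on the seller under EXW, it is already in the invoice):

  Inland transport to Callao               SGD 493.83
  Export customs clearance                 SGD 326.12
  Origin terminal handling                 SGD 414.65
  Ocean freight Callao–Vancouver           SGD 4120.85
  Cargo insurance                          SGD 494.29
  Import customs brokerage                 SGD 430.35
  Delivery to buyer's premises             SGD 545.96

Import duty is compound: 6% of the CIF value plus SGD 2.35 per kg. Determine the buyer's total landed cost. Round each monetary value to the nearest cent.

Total landed cost: SGD 44486.40

EXW: the seller makes goods available at their premises; the buyer bears all onward costs.
CIF value = EXW price + inland to port + export clearance + origin terminal + freight + insurance = 34372.80 + 493.83 + 326.12 + 414.65 + 4120.85 + 494.29 = 40222.54
Ad valorem component: 40222.54 × 6% = 2413.35
Specific component: 372 × 2.35 = 874.20
Import duty = 2413.35 + 874.20 = 3287.55
Buyer bears: inland to port 493.83 + export clearance 326.12 + origin terminal 414.65 + freight 4120.85 + insurance 494.29 + brokerage 430.35 + delivery 545.96 + duty 3287.55 = 10113.60
Landed cost = invoice 34372.80 + 10113.60 = 44486.40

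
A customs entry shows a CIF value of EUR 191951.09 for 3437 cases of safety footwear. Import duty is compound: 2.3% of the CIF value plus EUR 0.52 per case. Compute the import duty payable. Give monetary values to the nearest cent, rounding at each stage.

Ad valorem component: 191951.09 × 2.3% = 4414.88
Specific component: 3437 × 0.52 = 1787.24
Import duty = 4414.88 + 1787.24 = 6202.12

Import duty: EUR 6202.12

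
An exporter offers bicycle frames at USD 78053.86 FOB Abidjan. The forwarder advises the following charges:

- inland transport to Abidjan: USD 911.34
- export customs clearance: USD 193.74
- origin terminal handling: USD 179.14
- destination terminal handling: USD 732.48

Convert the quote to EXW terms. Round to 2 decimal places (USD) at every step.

Not relevant to the conversion: destination terminal — on the buyer under both terms; not part of either seller's price.
From FOB to EXW, the seller no longer bears: inland to port, export clearance, origin terminal.
EXW price = 78053.86 − 911.34 − 193.74 − 179.14 = 76769.64

EXW price: USD 76769.64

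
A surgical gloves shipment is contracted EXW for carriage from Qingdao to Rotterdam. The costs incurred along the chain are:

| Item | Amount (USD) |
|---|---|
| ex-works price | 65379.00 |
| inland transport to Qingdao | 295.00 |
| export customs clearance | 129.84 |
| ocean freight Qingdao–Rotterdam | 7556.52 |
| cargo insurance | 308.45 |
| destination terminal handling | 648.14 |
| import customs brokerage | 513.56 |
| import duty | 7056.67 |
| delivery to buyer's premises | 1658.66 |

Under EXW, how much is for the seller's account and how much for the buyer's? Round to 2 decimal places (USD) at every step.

EXW: the seller makes goods available at their premises; the buyer bears all onward costs.
Seller's account: goods 65379.00 = 65379.00
Buyer's account: inland to port 295.00 + export clearance 129.84 + freight 7556.52 + insurance 308.45 + destination terminal 648.14 + brokerage 513.56 + duty 7056.67 + delivery 1658.66 = 18166.84

Seller: USD 65379.00; buyer: USD 18166.84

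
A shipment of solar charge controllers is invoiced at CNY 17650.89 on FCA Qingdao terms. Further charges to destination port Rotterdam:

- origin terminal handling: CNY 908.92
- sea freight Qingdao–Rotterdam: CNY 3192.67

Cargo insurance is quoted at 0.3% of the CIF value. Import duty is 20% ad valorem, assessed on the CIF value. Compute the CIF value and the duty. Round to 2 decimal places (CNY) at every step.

Let C be the CIF value. C = FCA price + pre-shipment costs + freight + 0.3% × C
C − 0.3% × C = 17650.89 + 908.92 + 3192.67
0.997 × C = 21752.48
C = 21752.48 / 0.997 = 21817.93
Insurance premium = 0.3% × 21817.93 = 65.45
Import duty = 21817.93 × 20% = 4363.59

CIF value: CNY 21817.93; import duty: CNY 4363.59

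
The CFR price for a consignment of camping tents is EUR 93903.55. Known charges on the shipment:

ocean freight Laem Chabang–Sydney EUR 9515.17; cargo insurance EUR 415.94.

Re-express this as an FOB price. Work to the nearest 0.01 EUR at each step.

Not relevant to the conversion: insurance — on the buyer under both terms; not part of either seller's price.
From CFR to FOB, the seller no longer bears: freight.
FOB price = 93903.55 − 9515.17 = 84388.38

FOB price: EUR 84388.38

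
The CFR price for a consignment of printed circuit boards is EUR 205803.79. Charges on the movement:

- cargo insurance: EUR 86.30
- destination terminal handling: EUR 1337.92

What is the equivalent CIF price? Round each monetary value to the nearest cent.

CIF price: EUR 205890.09

Not relevant to the conversion: destination terminal — on the buyer under both terms; not part of either seller's price.
From CFR to CIF, the seller additionally bears: insurance.
CIF price = 205803.79 + 86.30 = 205890.09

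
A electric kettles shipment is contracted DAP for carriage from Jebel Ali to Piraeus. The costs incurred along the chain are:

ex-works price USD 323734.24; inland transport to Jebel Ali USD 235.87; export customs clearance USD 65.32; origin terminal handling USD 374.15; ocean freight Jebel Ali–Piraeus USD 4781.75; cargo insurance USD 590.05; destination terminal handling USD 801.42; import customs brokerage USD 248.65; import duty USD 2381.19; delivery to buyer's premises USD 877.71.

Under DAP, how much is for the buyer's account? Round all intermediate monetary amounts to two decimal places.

DAP: the seller bears all costs to the named destination except import duty and clearance.
Seller's account: goods 323734.24 + inland to port 235.87 + export clearance 65.32 + origin terminal 374.15 + freight 4781.75 + insurance 590.05 + destination terminal 801.42 + delivery 877.71 = 331460.51
Buyer's account: brokerage 248.65 + duty 2381.19 = 2629.84

Buyer's account: USD 2629.84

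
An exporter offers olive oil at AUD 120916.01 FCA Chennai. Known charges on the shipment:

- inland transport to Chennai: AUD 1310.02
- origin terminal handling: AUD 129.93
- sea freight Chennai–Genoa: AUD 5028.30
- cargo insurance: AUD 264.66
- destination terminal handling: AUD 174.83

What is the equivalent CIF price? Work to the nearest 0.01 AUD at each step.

CIF price: AUD 126338.90

Not relevant to the conversion: inland to port — on the seller under both FCA and CIF; already in the FCA price and stays in the CIF price. destination terminal — on the buyer under both terms; not part of either seller's price.
From FCA to CIF, the seller additionally bears: origin terminal, freight, insurance.
CIF price = 120916.01 + 129.93 + 5028.30 + 264.66 = 126338.90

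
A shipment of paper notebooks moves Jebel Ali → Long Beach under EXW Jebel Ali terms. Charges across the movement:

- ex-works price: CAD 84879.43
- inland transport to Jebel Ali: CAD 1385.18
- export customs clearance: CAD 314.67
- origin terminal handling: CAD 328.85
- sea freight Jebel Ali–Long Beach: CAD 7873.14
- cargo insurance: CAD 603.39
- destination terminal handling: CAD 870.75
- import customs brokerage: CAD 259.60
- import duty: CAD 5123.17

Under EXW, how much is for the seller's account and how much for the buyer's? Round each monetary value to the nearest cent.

EXW: the seller makes goods available at their premises; the buyer bears all onward costs.
Seller's account: goods 84879.43 = 84879.43
Buyer's account: inland to port 1385.18 + export clearance 314.67 + origin terminal 328.85 + freight 7873.14 + insurance 603.39 + destination terminal 870.75 + brokerage 259.60 + duty 5123.17 = 16758.75

Seller: CAD 84879.43; buyer: CAD 16758.75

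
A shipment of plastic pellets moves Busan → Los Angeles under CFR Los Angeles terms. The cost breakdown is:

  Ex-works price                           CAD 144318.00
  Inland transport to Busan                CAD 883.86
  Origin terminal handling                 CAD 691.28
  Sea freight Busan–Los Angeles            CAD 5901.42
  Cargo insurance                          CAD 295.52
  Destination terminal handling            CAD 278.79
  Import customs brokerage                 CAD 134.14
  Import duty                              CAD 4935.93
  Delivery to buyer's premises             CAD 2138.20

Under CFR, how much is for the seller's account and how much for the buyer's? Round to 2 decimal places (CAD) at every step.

Seller: CAD 151794.56; buyer: CAD 7782.58

CFR: the seller pays costs through ocean freight to the destination port, but not insurance.
Seller's account: goods 144318.00 + inland to port 883.86 + origin terminal 691.28 + freight 5901.42 = 151794.56
Buyer's account: insurance 295.52 + destination terminal 278.79 + brokerage 134.14 + duty 4935.93 + delivery 2138.20 = 7782.58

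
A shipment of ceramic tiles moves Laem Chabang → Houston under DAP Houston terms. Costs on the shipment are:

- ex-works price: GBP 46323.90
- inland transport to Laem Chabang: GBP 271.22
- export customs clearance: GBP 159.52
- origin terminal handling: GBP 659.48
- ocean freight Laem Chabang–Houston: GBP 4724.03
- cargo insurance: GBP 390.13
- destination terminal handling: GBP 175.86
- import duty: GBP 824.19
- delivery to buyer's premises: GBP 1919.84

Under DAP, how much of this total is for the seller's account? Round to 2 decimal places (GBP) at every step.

DAP: the seller bears all costs to the named destination except import duty and clearance.
Seller's account: goods 46323.90 + inland to port 271.22 + export clearance 159.52 + origin terminal 659.48 + freight 4724.03 + insurance 390.13 + destination terminal 175.86 + delivery 1919.84 = 54623.98
Buyer's account: duty 824.19 = 824.19

Seller's account: GBP 54623.98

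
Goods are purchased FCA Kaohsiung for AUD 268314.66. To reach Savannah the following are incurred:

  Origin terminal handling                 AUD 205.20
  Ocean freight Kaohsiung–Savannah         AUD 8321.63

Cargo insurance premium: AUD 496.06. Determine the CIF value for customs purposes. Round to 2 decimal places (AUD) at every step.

CIF = FCA price + pre-shipment costs + freight + insurance
CIF = 268314.66 + 205.20 + 8321.63 + 496.06 = 277337.55

CIF value: AUD 277337.55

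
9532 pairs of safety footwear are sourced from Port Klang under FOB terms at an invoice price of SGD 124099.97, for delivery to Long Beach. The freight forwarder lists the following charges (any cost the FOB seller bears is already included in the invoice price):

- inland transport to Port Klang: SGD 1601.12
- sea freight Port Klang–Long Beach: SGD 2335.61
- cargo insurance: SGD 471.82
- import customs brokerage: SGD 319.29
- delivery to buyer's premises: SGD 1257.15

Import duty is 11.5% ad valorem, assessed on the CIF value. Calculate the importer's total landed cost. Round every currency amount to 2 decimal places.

FOB: the seller bears costs until goods are on board at the origin port; the buyer bears freight, insurance and all costs thereafter.
Already in the invoice (seller's account under FOB): inland to port — exclude.
CIF value = FOB price + freight + insurance = 124099.97 + 2335.61 + 471.82 = 126907.40
Import duty = 126907.40 × 11.5% = 14594.35
Buyer bears: freight 2335.61 + insurance 471.82 + brokerage 319.29 + delivery 1257.15 + duty 14594.35 = 18978.22
Landed cost = invoice 124099.97 + 18978.22 = 143078.19

Total landed cost: SGD 143078.19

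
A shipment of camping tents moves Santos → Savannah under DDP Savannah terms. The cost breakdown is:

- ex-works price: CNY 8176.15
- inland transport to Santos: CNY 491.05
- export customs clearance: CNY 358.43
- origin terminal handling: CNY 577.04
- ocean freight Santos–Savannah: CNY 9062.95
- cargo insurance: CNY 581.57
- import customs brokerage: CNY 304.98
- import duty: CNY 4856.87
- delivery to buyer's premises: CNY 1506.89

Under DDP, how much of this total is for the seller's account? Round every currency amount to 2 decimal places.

DDP: the seller bears all costs including import duty.
Seller's account: goods 8176.15 + inland to port 491.05 + export clearance 358.43 + origin terminal 577.04 + freight 9062.95 + insurance 581.57 + brokerage 304.98 + duty 4856.87 + delivery 1506.89 = 25915.93
Buyer's account: 0.00

Seller's account: CNY 25915.93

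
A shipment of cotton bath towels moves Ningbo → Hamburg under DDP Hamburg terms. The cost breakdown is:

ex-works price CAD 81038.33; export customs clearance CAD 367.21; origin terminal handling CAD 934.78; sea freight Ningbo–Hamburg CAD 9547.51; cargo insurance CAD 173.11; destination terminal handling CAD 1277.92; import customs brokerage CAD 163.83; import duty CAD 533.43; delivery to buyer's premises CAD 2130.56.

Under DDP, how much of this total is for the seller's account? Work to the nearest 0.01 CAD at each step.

Seller's account: CAD 96166.68

DDP: the seller bears all costs including import duty.
Seller's account: goods 81038.33 + export clearance 367.21 + origin terminal 934.78 + freight 9547.51 + insurance 173.11 + destination terminal 1277.92 + brokerage 163.83 + duty 533.43 + delivery 2130.56 = 96166.68
Buyer's account: 0.00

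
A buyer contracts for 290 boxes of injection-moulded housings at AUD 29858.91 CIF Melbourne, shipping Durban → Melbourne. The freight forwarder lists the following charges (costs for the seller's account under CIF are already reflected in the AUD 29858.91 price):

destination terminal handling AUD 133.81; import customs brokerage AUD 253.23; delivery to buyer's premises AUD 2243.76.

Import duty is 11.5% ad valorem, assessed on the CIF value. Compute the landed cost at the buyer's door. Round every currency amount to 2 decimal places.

Total landed cost: AUD 35923.48

CIF: the seller pays costs through ocean freight and marine insurance to the destination port.
The CIF price already equals the CIF value: 29858.91
Import duty = 29858.91 × 11.5% = 3433.77
Buyer bears: destination terminal 133.81 + brokerage 253.23 + delivery 2243.76 + duty 3433.77 = 6064.57
Landed cost = invoice 29858.91 + 6064.57 = 35923.48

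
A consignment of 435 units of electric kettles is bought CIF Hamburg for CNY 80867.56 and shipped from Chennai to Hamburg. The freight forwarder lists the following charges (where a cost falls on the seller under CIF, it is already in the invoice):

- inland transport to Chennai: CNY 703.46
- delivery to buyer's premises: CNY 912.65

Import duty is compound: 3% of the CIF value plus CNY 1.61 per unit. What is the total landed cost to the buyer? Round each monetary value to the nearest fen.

CIF: the seller pays costs through ocean freight and marine insurance to the destination port.
Already in the invoice (seller's account under CIF): inland to port — exclude.
The CIF price already equals the CIF value: 80867.56
Ad valorem component: 80867.56 × 3% = 2426.03
Specific component: 435 × 1.61 = 700.35
Import duty = 2426.03 + 700.35 = 3126.38
Buyer bears: delivery 912.65 + duty 3126.38 = 4039.03
Landed cost = invoice 80867.56 + 4039.03 = 84906.59

Total landed cost: CNY 84906.59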